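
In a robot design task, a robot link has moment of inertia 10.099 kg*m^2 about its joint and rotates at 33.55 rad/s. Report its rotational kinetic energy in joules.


KE = (1/2)*I*omega^2 = 0.5*10.099*33.55^2 = 5683.7298

5683.7298 J


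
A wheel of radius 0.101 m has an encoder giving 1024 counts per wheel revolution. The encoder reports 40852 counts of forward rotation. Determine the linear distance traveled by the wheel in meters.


revs = 40852/1024 = 39.894531
d = revs * 2*pi*r = 39.894531 * 2*pi*0.101 = 25.3171

25.3171 m


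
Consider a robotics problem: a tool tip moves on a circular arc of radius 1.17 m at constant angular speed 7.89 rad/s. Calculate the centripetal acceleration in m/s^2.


a_c = omega^2 * r = 7.89^2 * 1.17 = 72.8350

72.8350 m/s^2


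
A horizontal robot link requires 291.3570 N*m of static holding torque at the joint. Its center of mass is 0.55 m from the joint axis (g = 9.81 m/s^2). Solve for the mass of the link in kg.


m = tau / (g*L) = 291.3570 / (9.81 * 0.55) = 54.0000

54.0000 kg


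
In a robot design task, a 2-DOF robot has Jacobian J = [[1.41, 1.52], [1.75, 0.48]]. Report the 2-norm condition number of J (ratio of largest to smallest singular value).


JJ^T eigenvalues: trace(JJ^T) = 7.5914, det(JJ^T) = det(J)^2 = 3.93308224
s_max^2 = (7.5914 + sqrt(41.89702500))/2 = 7.03209556
s_min^2 = (7.5914 - sqrt(41.89702500))/2 = 0.55930444
kappa = s_max/s_min = sqrt(7.03209556/0.55930444) = 3.5458

3.5458


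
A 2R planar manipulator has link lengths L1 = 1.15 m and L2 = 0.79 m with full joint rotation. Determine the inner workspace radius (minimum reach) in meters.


r_min = |L1 - L2| = |1.15 - 0.79| = 0.3600

0.3600 m


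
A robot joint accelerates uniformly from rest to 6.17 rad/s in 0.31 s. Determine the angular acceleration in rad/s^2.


alpha = delta_omega / t = 6.17 / 0.31 = 19.9032

19.9032 rad/s^2


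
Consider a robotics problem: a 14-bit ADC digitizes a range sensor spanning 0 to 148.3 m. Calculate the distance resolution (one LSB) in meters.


res = range / 2^n = 148.3/2^14 = 148.3/16384 = 0.0091

0.0091 m


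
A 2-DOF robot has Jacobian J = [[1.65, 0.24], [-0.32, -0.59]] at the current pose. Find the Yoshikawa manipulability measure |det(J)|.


det(J) = 1.65*-0.59 - (0.24)*(-0.32) = -0.8967
|det(J)| = 0.8967

0.8967


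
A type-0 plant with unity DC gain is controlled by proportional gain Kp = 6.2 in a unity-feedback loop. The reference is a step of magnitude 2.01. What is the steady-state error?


e_ss = R/(1 + Kp) = 2.01/(1 + 6.2) = 2.01/7.2000 = 0.2792

0.2792


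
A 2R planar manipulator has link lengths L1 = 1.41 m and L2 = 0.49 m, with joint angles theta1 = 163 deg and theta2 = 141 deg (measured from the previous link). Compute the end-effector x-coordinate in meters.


x = L1*cos(th1) + L2*cos(th1+th2) = 1.41*cos(163 deg) + 0.49*cos(304 deg) = -1.0744

-1.0744 m


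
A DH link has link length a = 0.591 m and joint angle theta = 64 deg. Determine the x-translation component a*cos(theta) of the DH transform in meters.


a*cos(theta) = 0.591*cos(64 deg) = 0.2591

0.2591 m


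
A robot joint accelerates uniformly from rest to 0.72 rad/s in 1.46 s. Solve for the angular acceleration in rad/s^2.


alpha = delta_omega / t = 0.72 / 1.46 = 0.4932

0.4932 rad/s^2


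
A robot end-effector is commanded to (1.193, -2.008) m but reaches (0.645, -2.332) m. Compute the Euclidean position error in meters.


dx = 0.645 - (1.193) = -0.5480, dy = -2.332 - (-2.008) = -0.3240
err = sqrt(0.300304 + 0.104976) = 0.6366

0.6366 m


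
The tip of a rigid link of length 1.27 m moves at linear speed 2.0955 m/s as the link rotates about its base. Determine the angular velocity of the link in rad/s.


omega = v / L = 2.0955 / 1.27 = 1.6500

1.6500 rad/s


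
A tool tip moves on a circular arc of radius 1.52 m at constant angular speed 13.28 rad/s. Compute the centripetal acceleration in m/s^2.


a_c = omega^2 * r = 13.28^2 * 1.52 = 268.0648

268.0648 m/s^2


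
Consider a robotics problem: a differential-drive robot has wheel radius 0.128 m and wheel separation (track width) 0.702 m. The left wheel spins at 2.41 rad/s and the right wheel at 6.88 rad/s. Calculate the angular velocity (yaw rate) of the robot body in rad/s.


omega = r*(wR - wL)/L = 0.128*(6.88 - (2.41))/0.702 = 0.8150

0.8150 rad/s


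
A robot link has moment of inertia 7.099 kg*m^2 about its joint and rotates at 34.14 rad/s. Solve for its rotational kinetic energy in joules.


KE = (1/2)*I*omega^2 = 0.5*7.099*34.14^2 = 4137.0828

4137.0828 J


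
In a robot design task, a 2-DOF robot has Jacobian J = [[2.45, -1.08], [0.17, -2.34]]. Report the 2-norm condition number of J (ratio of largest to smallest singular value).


JJ^T eigenvalues: trace(JJ^T) = 12.6734, det(JJ^T) = det(J)^2 = 30.79584036
s_max^2 = (12.6734 + sqrt(37.43170612))/2 = 9.39577282
s_min^2 = (12.6734 - sqrt(37.43170612))/2 = 3.27762718
kappa = s_max/s_min = sqrt(9.39577282/3.27762718) = 1.6931

1.6931


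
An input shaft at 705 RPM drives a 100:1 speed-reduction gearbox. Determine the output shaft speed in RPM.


omega_out = omega_in / N = 705 / 100 = 7.0500

7.0500 RPM


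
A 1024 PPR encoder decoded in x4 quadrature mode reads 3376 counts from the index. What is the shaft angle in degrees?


angle = counts * 360 / (PPR*4) = 3376 * 360 / 4096 = 296.7188

296.7188 degrees


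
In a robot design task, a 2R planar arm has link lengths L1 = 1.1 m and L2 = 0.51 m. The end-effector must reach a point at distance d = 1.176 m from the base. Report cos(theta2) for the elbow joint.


cos(th2) = (d^2 - L1^2 - L2^2)/(2*L1*L2) = (1.176^2 - 1.1^2 - 0.51^2)/(2*1.1*0.51) = -0.0777

-0.0777


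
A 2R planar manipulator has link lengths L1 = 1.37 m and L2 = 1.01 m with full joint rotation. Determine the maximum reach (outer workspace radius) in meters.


r_max = L1 + L2 = 1.37 + 1.01 = 2.3800

2.3800 m


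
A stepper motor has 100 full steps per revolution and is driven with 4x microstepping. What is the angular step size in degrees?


step = 360/(100*4) = 360/400 = 0.9000

0.9000 degrees


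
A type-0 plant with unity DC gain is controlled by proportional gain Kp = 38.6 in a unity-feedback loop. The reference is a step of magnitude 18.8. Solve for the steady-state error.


e_ss = R/(1 + Kp) = 18.8/(1 + 38.6) = 18.8/39.6000 = 0.4747

0.4747


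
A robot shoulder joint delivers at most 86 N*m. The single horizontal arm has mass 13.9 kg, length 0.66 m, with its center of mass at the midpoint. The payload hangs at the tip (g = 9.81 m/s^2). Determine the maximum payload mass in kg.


tau_arm = m_arm*g*(L/2) = 13.9*9.81*0.66/2 = 44.9985 N*m
tau_payload = tau_max - tau_arm = 86 - 44.9985 = 41.0015
m_payload = tau_payload / (g*L) = 41.0015 / (9.81*0.66) = 6.3327

6.3327 kg


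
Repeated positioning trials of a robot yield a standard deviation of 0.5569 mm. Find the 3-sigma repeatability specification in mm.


repeatability = 3*sigma = 3*0.5569 = 1.6707

1.6707 mm


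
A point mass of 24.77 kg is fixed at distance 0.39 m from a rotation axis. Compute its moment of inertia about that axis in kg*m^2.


I = m*r^2 = 24.77*0.39^2 = 3.7675

3.7675 kg*m^2


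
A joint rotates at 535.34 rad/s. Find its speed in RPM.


RPM = 535.34 * 60/(2*pi) = 5112.1204

5112.1204 RPM


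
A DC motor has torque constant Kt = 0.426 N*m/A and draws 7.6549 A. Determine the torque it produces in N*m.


tau = Kt * I = 0.426*7.6549 = 3.2610

3.2610 N*m


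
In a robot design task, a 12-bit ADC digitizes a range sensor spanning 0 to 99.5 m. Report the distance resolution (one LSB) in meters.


res = range / 2^n = 99.5/2^12 = 99.5/4096 = 0.0243

0.0243 m


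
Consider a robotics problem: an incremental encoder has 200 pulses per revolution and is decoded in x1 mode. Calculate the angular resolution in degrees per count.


resolution = 360 / (PPR * 1) = 360 / 200 = 1.8000

1.8000 degrees


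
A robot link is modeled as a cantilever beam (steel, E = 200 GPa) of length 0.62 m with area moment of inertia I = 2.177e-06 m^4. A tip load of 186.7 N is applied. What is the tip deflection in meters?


delta = F*L^3/(3*E*I) = 186.7*0.62^3/(3*2.000e+11*2.177e-06)
      = 44.4958376/1306200 = 3.4065e-05

3.4065e-05 m


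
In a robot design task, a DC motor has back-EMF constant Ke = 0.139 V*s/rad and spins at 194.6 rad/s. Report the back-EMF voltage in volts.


V_emf = Ke * omega = 0.139*194.6 = 27.0494

27.0494 V


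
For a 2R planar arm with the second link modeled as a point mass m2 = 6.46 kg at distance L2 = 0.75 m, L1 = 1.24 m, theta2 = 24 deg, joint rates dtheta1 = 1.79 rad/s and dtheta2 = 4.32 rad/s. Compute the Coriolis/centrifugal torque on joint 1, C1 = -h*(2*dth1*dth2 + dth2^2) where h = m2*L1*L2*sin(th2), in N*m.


h = m2*L1*L2*sin(th2) = 6.46*1.24*0.75*sin(24 deg) = 2.443592
C1 = -h*(2*1.79*4.32 + 4.32^2) = -2.443592*34.1280 = -83.3949

-83.3949 N*m


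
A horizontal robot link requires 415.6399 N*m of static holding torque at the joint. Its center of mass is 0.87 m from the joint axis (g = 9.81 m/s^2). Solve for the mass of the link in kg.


m = tau / (g*L) = 415.6399 / (9.81 * 0.87) = 48.7000

48.7000 kg


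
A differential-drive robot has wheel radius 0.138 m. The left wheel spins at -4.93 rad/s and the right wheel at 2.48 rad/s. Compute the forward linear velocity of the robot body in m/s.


v = r*(wR + wL)/2 = 0.138*(2.48 + -4.93)/2 = -0.1691

-0.1691 m/s


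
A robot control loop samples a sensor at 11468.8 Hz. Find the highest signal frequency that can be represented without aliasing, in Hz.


f_max = f_s/2 = 11468.8/2 = 5734.4000

5734.4000 Hz


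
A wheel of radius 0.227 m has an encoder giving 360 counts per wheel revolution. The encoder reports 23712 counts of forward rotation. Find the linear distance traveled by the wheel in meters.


revs = 23712/360 = 65.866667
d = revs * 2*pi*r = 65.866667 * 2*pi*0.227 = 93.9445

93.9445 m


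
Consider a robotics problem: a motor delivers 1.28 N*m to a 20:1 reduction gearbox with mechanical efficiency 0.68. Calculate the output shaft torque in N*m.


tau_out = tau_in * N * eta = 1.28 * 20 * 0.68 = 17.4080

17.4080 N*m


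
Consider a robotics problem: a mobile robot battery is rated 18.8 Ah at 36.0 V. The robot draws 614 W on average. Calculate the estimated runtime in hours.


E = 18.8*36.0 = 676.8000 Wh
t = E/P = 676.8000/614 = 1.1023

1.1023 hours


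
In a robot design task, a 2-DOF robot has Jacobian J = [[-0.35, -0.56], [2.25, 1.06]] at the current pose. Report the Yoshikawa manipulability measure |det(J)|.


det(J) = -0.35*1.06 - (-0.56)*(2.25) = 0.8890
|det(J)| = 0.8890

0.8890


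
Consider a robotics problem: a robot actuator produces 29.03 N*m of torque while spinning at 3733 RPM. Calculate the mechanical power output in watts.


omega = 3733 * 2*pi/60 = 390.918846 rad/s
P = tau * omega = 29.03 * 390.918846 = 11348.3741

11348.3741 W


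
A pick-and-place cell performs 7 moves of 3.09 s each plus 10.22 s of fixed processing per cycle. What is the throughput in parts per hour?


T_cycle = 7*3.09 + 10.22 = 31.8500 s
rate = 3600/T = 113.0298

113.0298 parts/hour


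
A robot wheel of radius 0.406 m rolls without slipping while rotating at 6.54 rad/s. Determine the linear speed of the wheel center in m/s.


v = omega * r = 6.54 * 0.406 = 2.6552

2.6552 m/s


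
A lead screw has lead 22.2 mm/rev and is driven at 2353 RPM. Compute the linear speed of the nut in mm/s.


v = lead * (RPM/60) = 22.2*2353/60 = 870.6100

870.6100 mm/s


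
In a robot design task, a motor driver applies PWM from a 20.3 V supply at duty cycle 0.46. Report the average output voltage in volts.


V_avg = V_supply * D = 20.3*0.46 = 9.3380

9.3380 V


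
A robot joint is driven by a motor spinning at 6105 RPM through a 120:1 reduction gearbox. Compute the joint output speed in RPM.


omega_joint = omega_motor / N = 6105 / 120 = 50.8750

50.8750 RPM


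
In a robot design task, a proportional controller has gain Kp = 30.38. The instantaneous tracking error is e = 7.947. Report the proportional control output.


u_P = Kp * e = 30.38 * 7.947 = 241.4299

241.4299


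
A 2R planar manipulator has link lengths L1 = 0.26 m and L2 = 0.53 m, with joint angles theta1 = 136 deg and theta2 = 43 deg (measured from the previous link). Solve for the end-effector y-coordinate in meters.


y = L1*sin(th1) + L2*sin(th1+th2) = 0.26*sin(136 deg) + 0.53*sin(179 deg) = 0.1899

0.1899 m


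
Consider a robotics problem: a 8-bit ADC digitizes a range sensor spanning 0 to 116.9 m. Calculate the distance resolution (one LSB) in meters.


res = range / 2^n = 116.9/2^8 = 116.9/256 = 0.4566

0.4566 m


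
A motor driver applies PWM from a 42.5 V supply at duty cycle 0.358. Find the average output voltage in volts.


V_avg = V_supply * D = 42.5*0.358 = 15.2150

15.2150 V


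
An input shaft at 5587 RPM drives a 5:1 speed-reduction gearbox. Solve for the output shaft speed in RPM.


omega_out = omega_in / N = 5587 / 5 = 1117.4000

1117.4000 RPM


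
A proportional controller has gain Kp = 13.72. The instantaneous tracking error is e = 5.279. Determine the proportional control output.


u_P = Kp * e = 13.72 * 5.279 = 72.4279

72.4279


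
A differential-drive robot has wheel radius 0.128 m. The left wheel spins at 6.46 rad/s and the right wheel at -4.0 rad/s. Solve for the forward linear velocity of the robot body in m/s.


v = r*(wR + wL)/2 = 0.128*(-4.0 + 6.46)/2 = 0.1574

0.1574 m/s


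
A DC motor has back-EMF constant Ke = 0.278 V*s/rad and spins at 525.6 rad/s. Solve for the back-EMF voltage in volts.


V_emf = Ke * omega = 0.278*525.6 = 146.1168

146.1168 V


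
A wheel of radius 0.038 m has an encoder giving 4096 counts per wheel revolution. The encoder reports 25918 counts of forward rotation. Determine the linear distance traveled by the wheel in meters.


revs = 25918/4096 = 6.327637
d = revs * 2*pi*r = 6.327637 * 2*pi*0.038 = 1.5108

1.5108 m


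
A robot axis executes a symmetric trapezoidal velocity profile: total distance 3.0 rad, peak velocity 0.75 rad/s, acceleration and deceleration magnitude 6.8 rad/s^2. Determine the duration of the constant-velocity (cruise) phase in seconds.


t_acc = v/a = 0.110294 s, d_acc = v^2/(2a) = 0.041360 rad each
d_cruise = 3.0 - 2*0.041360 = 2.917280 rad
t_cruise = d_cruise/v = 2.917280/0.75 = 3.8897

3.8897 s


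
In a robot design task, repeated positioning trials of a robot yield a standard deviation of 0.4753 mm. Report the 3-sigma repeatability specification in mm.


repeatability = 3*sigma = 3*0.4753 = 1.4259

1.4259 mm


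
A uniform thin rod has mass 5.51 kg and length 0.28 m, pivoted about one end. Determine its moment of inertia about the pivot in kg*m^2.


I = (1/3)*m*L^2 = (1/3)*5.51*0.28^2 = 0.1440

0.1440 kg*m^2


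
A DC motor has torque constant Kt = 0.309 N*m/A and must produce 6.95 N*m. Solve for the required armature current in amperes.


I = tau / Kt = 6.95/0.309 = 22.4919

22.4919 A


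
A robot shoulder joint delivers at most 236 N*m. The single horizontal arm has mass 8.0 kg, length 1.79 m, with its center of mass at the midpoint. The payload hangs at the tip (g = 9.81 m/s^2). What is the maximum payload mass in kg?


tau_arm = m_arm*g*(L/2) = 8.0*9.81*1.79/2 = 70.2396 N*m
tau_payload = tau_max - tau_arm = 236 - 70.2396 = 165.7604
m_payload = tau_payload / (g*L) = 165.7604 / (9.81*1.79) = 9.4397

9.4397 kg


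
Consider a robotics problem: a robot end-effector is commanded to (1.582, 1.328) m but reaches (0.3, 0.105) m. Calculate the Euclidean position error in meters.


dx = 0.3 - (1.582) = -1.2820, dy = 0.105 - (1.328) = -1.2230
err = sqrt(1.643524 + 1.495729) = 1.7718

1.7718 m


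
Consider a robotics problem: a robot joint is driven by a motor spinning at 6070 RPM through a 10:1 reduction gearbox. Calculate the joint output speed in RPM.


omega_joint = omega_motor / N = 6070 / 10 = 607.0000

607.0000 RPM


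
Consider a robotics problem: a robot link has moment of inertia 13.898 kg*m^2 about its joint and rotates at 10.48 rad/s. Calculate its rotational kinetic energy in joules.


KE = (1/2)*I*omega^2 = 0.5*13.898*10.48^2 = 763.2114

763.2114 J


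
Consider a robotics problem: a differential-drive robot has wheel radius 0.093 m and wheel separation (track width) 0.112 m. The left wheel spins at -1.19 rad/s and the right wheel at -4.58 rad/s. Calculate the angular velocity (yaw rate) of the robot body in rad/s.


omega = r*(wR - wL)/L = 0.093*(-4.58 - (-1.19))/0.112 = -2.8149

-2.8149 rad/s


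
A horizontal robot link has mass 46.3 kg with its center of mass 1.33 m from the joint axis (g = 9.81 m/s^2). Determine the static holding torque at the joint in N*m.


tau = m*g*L = 46.3 * 9.81 * 1.33 = 604.0900

604.0900 N*m


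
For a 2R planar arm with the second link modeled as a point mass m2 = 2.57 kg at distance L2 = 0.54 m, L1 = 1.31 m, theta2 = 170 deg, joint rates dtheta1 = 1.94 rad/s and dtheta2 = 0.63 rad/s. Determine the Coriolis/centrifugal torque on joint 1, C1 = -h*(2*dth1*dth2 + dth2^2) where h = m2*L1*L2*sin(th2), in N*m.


h = m2*L1*L2*sin(th2) = 2.57*1.31*0.54*sin(170 deg) = 0.315696
C1 = -h*(2*1.94*0.63 + 0.63^2) = -0.315696*2.8413 = -0.8970

-0.8970 N*m


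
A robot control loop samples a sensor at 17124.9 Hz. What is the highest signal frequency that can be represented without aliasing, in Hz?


f_max = f_s/2 = 17124.9/2 = 8562.4500

8562.4500 Hz


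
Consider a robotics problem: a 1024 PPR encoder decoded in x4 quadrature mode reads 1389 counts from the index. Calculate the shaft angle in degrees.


angle = counts * 360 / (PPR*4) = 1389 * 360 / 4096 = 122.0801

122.0801 degrees


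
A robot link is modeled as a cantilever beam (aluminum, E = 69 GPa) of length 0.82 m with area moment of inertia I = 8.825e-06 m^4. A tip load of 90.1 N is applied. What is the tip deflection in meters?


delta = F*L^3/(3*E*I) = 90.1*0.82^3/(3*6.900e+10*8.825e-06)
      = 49.6782568/1826775 = 2.7195e-05

2.7195e-05 m


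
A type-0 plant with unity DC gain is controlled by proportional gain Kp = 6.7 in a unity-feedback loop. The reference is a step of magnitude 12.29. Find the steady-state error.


e_ss = R/(1 + Kp) = 12.29/(1 + 6.7) = 12.29/7.7000 = 1.5961

1.5961


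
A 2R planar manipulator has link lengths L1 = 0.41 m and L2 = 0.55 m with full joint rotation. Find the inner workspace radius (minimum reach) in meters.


r_min = |L1 - L2| = |0.41 - 0.55| = 0.1400

0.1400 m


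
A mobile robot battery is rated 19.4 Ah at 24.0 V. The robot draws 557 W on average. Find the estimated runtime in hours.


E = 19.4*24.0 = 465.6000 Wh
t = E/P = 465.6000/557 = 0.8359

0.8359 hours


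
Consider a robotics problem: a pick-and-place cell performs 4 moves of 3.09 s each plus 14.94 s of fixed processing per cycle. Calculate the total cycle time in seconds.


T = 4*3.09 + 14.94 = 27.3000

27.3000 s


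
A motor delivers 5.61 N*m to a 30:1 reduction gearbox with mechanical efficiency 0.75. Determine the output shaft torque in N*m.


tau_out = tau_in * N * eta = 5.61 * 30 * 0.75 = 126.2250

126.2250 N*m


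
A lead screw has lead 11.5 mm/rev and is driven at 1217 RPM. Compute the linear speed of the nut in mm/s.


v = lead * (RPM/60) = 11.5*1217/60 = 233.2583

233.2583 mm/s


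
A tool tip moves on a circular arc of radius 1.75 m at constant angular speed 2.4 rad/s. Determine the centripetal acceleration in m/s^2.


a_c = omega^2 * r = 2.4^2 * 1.75 = 10.0800

10.0800 m/s^2


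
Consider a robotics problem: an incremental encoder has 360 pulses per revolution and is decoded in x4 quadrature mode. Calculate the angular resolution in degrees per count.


resolution = 360 / (PPR * 4) = 360 / 1440 = 0.2500

0.2500 degrees


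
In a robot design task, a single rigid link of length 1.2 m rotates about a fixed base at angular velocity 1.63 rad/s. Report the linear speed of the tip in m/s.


v = L*omega = 1.2 * 1.63 = 1.9560

1.9560 m/s


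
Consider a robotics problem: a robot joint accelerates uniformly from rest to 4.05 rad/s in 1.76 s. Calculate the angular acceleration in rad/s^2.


alpha = delta_omega / t = 4.05 / 1.76 = 2.3011

2.3011 rad/s^2


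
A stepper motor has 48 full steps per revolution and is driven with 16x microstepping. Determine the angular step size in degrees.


step = 360/(48*16) = 360/768 = 0.4688

0.4688 degrees


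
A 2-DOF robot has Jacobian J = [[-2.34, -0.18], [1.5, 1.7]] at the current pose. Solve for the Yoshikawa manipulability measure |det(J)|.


det(J) = -2.34*1.7 - (-0.18)*(1.5) = -3.7080
|det(J)| = 3.7080

3.7080


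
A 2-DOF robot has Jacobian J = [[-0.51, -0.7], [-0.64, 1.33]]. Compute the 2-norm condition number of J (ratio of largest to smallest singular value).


JJ^T eigenvalues: trace(JJ^T) = 2.9286, det(JJ^T) = det(J)^2 = 1.26855169
s_max^2 = (2.9286 + sqrt(3.50249120))/2 = 2.40004719
s_min^2 = (2.9286 - sqrt(3.50249120))/2 = 0.52855281
kappa = s_max/s_min = sqrt(2.40004719/0.52855281) = 2.1309

2.1309


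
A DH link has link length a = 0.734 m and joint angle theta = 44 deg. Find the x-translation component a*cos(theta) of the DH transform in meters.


a*cos(theta) = 0.734*cos(44 deg) = 0.5280

0.5280 m


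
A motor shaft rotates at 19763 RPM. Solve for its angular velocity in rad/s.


omega = 19763 * 2*pi/60 = 2069.5765

2069.5765 rad/s


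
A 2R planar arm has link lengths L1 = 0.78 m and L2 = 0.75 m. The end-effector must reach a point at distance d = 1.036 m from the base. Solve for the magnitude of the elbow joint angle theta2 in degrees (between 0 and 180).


cos(th2) = (d^2 - L1^2 - L2^2)/(2*L1*L2) = (1.036^2 - 0.78^2 - 0.75^2)/(2*0.78*0.75) = -0.08342222
th2 = acos(-0.08342222) = 94.7853 deg

94.7853 degrees


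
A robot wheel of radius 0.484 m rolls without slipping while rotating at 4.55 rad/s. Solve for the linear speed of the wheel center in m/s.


v = omega * r = 4.55 * 0.484 = 2.2022

2.2022 m/s


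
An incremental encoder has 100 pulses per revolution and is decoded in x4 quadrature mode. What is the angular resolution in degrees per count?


resolution = 360 / (PPR * 4) = 360 / 400 = 0.9000

0.9000 degrees


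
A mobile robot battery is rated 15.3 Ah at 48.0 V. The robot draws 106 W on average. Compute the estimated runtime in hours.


E = 15.3*48.0 = 734.4000 Wh
t = E/P = 734.4000/106 = 6.9283

6.9283 hours


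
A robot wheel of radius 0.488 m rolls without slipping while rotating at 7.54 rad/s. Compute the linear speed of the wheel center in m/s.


v = omega * r = 7.54 * 0.488 = 3.6795

3.6795 m/s


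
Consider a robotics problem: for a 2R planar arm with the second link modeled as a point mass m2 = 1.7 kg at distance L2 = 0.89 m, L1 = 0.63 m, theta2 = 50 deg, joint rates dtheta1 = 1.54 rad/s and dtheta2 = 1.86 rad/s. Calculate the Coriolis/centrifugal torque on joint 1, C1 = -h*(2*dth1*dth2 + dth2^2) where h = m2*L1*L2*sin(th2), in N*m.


h = m2*L1*L2*sin(th2) = 1.7*0.63*0.89*sin(50 deg) = 0.730186
C1 = -h*(2*1.54*1.86 + 1.86^2) = -0.730186*9.1884 = -6.7092

-6.7092 N*m


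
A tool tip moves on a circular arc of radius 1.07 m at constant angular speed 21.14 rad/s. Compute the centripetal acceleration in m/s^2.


a_c = omega^2 * r = 21.14^2 * 1.07 = 478.1826

478.1826 m/s^2


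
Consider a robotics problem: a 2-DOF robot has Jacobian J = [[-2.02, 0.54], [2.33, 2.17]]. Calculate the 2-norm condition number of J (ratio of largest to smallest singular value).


JJ^T eigenvalues: trace(JJ^T) = 14.5098, det(JJ^T) = det(J)^2 = 31.82765056
s_max^2 = (14.5098 + sqrt(83.22369380))/2 = 11.81625106
s_min^2 = (14.5098 - sqrt(83.22369380))/2 = 2.69354894
kappa = s_max/s_min = sqrt(11.81625106/2.69354894) = 2.0945

2.0945


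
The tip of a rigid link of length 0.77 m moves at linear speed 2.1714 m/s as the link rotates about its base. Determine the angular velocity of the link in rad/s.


omega = v / L = 2.1714 / 0.77 = 2.8200

2.8200 rad/s


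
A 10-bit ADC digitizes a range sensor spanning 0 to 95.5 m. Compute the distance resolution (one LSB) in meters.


res = range / 2^n = 95.5/2^10 = 95.5/1024 = 0.0933

0.0933 m


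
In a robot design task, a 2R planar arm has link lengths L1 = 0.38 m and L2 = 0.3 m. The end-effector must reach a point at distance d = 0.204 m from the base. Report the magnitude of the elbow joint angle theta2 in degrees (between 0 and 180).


cos(th2) = (d^2 - L1^2 - L2^2)/(2*L1*L2) = (0.204^2 - 0.38^2 - 0.3^2)/(2*0.38*0.3) = -0.84554386
th2 = acos(-0.84554386) = 147.7303 deg

147.7303 degrees


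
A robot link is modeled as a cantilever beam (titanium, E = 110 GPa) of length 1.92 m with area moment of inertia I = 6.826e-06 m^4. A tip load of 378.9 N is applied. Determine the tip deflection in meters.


delta = F*L^3/(3*E*I) = 378.9*1.92^3/(3*1.100e+11*6.826e-06)
      = 2681.8117632/2252580 = 0.0012

0.0012 m


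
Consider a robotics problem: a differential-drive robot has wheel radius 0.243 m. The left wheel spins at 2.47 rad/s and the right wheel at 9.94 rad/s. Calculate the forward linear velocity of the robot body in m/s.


v = r*(wR + wL)/2 = 0.243*(9.94 + 2.47)/2 = 1.5078

1.5078 m/s


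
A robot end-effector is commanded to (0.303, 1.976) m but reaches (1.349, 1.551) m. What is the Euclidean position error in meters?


dx = 1.349 - (0.303) = 1.0460, dy = 1.551 - (1.976) = -0.4250
err = sqrt(1.094116 + 0.180625) = 1.1290

1.1290 m


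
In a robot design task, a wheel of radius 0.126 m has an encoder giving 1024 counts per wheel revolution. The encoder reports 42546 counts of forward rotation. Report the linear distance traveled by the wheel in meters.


revs = 42546/1024 = 41.548828
d = revs * 2*pi*r = 41.548828 * 2*pi*0.126 = 32.8934

32.8934 m


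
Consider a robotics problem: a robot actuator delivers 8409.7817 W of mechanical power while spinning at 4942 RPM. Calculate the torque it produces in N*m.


omega = 4942 * 2*pi/60 = 517.525030 rad/s
tau = P / omega = 8409.7817 / 517.525030 = 16.2500

16.2500 N*m


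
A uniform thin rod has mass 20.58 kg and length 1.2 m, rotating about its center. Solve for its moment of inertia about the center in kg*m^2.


I = (1/12)*m*L^2 = (1/12)*20.58*1.2^2 = 2.4696

2.4696 kg*m^2


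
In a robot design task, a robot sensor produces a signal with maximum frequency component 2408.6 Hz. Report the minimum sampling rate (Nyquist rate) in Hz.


f_s,min = 2*f_max = 2*2408.6 = 4817.2000

4817.2000 Hz


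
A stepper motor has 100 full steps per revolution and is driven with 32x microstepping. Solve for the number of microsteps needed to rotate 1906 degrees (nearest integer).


step_size = 360/(100*32) = 360/3200 = 0.112500 deg
n = 1906/(360/3200) = 1906*3200/360 = 16942.2222 -> 16942

16942 steps


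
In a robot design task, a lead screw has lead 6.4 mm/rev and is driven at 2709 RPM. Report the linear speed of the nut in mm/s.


v = lead * (RPM/60) = 6.4*2709/60 = 288.9600

288.9600 mm/s


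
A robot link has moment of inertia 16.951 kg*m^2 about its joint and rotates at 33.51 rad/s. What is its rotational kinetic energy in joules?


KE = (1/2)*I*omega^2 = 0.5*16.951*33.51^2 = 9517.3093

9517.3093 J


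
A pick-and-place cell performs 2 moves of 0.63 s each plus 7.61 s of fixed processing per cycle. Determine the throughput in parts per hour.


T_cycle = 2*0.63 + 7.61 = 8.8700 s
rate = 3600/T = 405.8625

405.8625 parts/hour


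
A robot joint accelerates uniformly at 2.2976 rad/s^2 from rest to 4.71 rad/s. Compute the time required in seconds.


t = delta_omega / alpha = 4.71 / 2.2976 = 2.0500

2.0500 s


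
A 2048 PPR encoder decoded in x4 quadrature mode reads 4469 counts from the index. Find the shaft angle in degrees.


angle = counts * 360 / (PPR*4) = 4469 * 360 / 8192 = 196.3916

196.3916 degrees


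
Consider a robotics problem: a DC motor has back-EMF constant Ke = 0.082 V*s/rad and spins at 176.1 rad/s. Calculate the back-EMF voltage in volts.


V_emf = Ke * omega = 0.082*176.1 = 14.4402

14.4402 V


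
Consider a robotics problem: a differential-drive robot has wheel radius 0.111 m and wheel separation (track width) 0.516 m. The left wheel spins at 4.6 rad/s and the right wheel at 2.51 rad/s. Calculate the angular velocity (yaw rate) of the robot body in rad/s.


omega = r*(wR - wL)/L = 0.111*(2.51 - (4.6))/0.516 = -0.4496

-0.4496 rad/s


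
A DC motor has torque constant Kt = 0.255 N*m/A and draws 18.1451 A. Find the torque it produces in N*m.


tau = Kt * I = 0.255*18.1451 = 4.6270

4.6270 N*m


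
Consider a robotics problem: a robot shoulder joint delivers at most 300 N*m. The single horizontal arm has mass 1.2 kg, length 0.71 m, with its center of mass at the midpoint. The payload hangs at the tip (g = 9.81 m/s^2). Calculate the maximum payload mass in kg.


tau_arm = m_arm*g*(L/2) = 1.2*9.81*0.71/2 = 4.1791 N*m
tau_payload = tau_max - tau_arm = 300 - 4.1791 = 295.8209
m_payload = tau_payload / (g*L) = 295.8209 / (9.81*0.71) = 42.4719

42.4719 kg


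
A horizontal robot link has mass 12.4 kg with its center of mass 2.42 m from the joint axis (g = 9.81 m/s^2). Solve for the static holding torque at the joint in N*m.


tau = m*g*L = 12.4 * 9.81 * 2.42 = 294.3785

294.3785 N*m


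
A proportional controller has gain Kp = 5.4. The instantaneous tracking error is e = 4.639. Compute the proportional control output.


u_P = Kp * e = 5.4 * 4.639 = 25.0506

25.0506


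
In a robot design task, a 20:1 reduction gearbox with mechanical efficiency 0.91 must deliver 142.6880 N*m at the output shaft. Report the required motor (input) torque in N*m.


tau_in = tau_out / (N * eta) = 142.6880 / (20 * 0.91) = 7.8400

7.8400 N*m


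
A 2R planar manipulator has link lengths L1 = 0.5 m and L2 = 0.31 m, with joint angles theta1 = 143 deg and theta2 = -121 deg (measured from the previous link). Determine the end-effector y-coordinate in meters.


y = L1*sin(th1) + L2*sin(th1+th2) = 0.5*sin(143 deg) + 0.31*sin(22 deg) = 0.4170

0.4170 m


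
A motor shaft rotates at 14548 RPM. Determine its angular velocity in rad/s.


omega = 14548 * 2*pi/60 = 1523.4630

1523.4630 rad/s


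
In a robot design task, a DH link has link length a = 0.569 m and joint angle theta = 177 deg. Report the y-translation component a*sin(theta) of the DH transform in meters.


a*sin(theta) = 0.569*sin(177 deg) = 0.0298

0.0298 m


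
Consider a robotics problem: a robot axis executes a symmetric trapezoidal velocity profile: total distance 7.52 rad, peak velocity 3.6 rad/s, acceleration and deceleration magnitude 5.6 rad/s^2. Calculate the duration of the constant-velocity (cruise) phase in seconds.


t_acc = v/a = 0.642857 s, d_acc = v^2/(2a) = 1.157143 rad each
d_cruise = 7.52 - 2*1.157143 = 5.205714 rad
t_cruise = d_cruise/v = 5.205714/3.6 = 1.4460

1.4460 s


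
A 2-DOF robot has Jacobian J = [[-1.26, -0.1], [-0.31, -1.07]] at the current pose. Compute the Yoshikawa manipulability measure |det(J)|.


det(J) = -1.26*-1.07 - (-0.1)*(-0.31) = 1.3172
|det(J)| = 1.3172

1.3172


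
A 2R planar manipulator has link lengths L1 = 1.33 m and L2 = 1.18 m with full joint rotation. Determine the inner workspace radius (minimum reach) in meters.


r_min = |L1 - L2| = |1.33 - 1.18| = 0.1500

0.1500 m


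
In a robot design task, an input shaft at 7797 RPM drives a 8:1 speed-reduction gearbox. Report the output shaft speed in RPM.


omega_out = omega_in / N = 7797 / 8 = 974.6250

974.6250 RPM


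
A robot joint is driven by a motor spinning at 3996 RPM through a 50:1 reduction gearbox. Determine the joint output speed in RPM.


omega_joint = omega_motor / N = 3996 / 50 = 79.9200

79.9200 RPM


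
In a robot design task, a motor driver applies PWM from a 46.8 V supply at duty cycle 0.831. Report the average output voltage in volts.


V_avg = V_supply * D = 46.8*0.831 = 38.8908

38.8908 V


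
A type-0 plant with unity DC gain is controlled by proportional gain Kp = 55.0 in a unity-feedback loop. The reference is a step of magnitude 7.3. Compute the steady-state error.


e_ss = R/(1 + Kp) = 7.3/(1 + 55.0) = 7.3/56.0000 = 0.1304

0.1304


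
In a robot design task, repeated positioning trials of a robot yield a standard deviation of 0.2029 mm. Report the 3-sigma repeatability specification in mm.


repeatability = 3*sigma = 3*0.2029 = 0.6087

0.6087 mm


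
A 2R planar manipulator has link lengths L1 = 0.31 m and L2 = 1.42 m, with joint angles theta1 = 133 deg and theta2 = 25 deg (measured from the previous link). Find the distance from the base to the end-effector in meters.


x = L1*cos(th1) + L2*cos(th1+th2) = -1.528021
y = L1*sin(th1) + L2*sin(th1+th2) = 0.758661
d = sqrt(x^2 + y^2) = sqrt(2.334848 + 0.575567) = 1.7060

1.7060 m


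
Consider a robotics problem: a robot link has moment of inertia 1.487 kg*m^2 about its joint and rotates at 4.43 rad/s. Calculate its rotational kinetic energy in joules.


KE = (1/2)*I*omega^2 = 0.5*1.487*4.43^2 = 14.5911

14.5911 J


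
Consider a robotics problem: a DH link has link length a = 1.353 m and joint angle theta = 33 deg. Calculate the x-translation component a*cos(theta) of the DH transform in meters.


a*cos(theta) = 1.353*cos(33 deg) = 1.1347

1.1347 m


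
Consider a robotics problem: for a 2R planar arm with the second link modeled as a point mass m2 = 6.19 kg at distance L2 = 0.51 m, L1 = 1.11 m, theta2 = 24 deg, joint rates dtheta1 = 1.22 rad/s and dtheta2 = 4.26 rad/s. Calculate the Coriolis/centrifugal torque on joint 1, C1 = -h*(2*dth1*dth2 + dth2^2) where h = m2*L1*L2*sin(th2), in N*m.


h = m2*L1*L2*sin(th2) = 6.19*1.11*0.51*sin(24 deg) = 1.425270
C1 = -h*(2*1.22*4.26 + 4.26^2) = -1.425270*28.5420 = -40.6801

-40.6801 N*m


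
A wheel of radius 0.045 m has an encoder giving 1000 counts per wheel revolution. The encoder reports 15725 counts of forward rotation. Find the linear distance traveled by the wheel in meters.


revs = 15725/1000 = 15.725000
d = revs * 2*pi*r = 15.725000 * 2*pi*0.045 = 4.4461

4.4461 m


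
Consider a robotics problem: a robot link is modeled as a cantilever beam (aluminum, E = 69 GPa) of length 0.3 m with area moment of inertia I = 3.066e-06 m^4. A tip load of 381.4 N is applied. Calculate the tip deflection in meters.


delta = F*L^3/(3*E*I) = 381.4*0.3^3/(3*6.900e+10*3.066e-06)
      = 10.2978/634662 = 1.6226e-05

1.6226e-05 m


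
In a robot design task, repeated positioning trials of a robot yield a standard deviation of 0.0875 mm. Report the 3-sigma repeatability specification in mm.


repeatability = 3*sigma = 3*0.0875 = 0.2625

0.2625 mm


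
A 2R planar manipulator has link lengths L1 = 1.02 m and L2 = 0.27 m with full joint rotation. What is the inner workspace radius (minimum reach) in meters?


r_min = |L1 - L2| = |1.02 - 0.27| = 0.7500

0.7500 m


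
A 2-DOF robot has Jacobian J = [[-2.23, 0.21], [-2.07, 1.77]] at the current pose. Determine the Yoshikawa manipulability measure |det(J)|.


det(J) = -2.23*1.77 - (0.21)*(-2.07) = -3.5124
|det(J)| = 3.5124

3.5124


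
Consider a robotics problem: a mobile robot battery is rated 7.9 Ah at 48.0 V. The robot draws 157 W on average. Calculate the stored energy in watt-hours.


E = capacity * V = 7.9*48.0 = 379.2000

379.2000 Wh


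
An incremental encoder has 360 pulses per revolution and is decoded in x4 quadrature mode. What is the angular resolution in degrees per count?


resolution = 360 / (PPR * 4) = 360 / 1440 = 0.2500

0.2500 degrees


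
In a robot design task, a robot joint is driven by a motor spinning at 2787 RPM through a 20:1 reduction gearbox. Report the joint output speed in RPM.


omega_joint = omega_motor / N = 2787 / 20 = 139.3500

139.3500 RPM


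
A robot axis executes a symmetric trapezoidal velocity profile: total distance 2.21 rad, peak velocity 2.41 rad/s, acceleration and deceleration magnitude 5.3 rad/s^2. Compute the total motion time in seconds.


t_acc = v/a = 2.41/5.3 = 0.454717 s
d_acc = v^2/(2a) = 0.547934 rad (each ramp)
d_cruise = 2.21 - 2*0.547934 = 1.114132 rad
t_cruise = 1.114132/2.41 = 0.462295 s
t_total = 2*0.454717 + 0.462295 = 1.3717

1.3717 s


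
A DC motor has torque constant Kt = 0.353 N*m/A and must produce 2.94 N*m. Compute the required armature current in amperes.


I = tau / Kt = 2.94/0.353 = 8.3286

8.3286 A


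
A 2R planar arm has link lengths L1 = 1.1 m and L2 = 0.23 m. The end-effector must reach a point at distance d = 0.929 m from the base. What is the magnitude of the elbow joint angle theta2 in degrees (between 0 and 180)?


cos(th2) = (d^2 - L1^2 - L2^2)/(2*L1*L2) = (0.929^2 - 1.1^2 - 0.23^2)/(2*1.1*0.23) = -0.79023518
th2 = acos(-0.79023518) = 142.2075 deg

142.2075 degrees


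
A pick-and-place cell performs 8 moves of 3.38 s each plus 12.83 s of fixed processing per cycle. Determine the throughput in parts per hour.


T_cycle = 8*3.38 + 12.83 = 39.8700 s
rate = 3600/T = 90.2935

90.2935 parts/hour


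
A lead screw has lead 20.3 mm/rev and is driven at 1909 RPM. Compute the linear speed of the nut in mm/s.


v = lead * (RPM/60) = 20.3*1909/60 = 645.8783

645.8783 mm/s


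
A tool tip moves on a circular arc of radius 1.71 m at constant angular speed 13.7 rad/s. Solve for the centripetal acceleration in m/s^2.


a_c = omega^2 * r = 13.7^2 * 1.71 = 320.9499

320.9499 m/s^2


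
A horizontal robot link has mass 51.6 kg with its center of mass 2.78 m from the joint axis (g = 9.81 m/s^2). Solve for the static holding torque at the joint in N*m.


tau = m*g*L = 51.6 * 9.81 * 2.78 = 1407.2249

1407.2249 N*m


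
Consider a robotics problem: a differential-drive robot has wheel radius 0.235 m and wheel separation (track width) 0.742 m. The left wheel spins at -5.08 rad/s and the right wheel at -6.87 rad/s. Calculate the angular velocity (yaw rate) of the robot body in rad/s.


omega = r*(wR - wL)/L = 0.235*(-6.87 - (-5.08))/0.742 = -0.5669

-0.5669 rad/s


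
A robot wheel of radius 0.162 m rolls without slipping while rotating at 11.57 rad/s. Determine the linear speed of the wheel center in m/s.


v = omega * r = 11.57 * 0.162 = 1.8743

1.8743 m/s


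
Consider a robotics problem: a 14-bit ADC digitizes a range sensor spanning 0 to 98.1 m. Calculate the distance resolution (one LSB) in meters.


res = range / 2^n = 98.1/2^14 = 98.1/16384 = 0.0060

0.0060 m


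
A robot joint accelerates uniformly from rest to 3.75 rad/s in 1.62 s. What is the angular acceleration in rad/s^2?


alpha = delta_omega / t = 3.75 / 1.62 = 2.3148

2.3148 rad/s^2


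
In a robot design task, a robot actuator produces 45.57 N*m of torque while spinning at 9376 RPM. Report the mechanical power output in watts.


omega = 9376 * 2*pi/60 = 981.852424 rad/s
P = tau * omega = 45.57 * 981.852424 = 44743.0150

44743.0150 W


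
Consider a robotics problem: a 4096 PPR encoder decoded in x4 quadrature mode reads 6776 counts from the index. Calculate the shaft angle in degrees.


angle = counts * 360 / (PPR*4) = 6776 * 360 / 16384 = 148.8867

148.8867 degrees


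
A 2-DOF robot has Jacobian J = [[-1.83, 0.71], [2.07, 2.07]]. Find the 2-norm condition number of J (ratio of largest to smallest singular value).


JJ^T eigenvalues: trace(JJ^T) = 12.4228, det(JJ^T) = det(J)^2 = 27.64446084
s_max^2 = (12.4228 + sqrt(43.74811648))/2 = 9.51851795
s_min^2 = (12.4228 - sqrt(43.74811648))/2 = 2.90428205
kappa = s_max/s_min = sqrt(9.51851795/2.90428205) = 1.8104

1.8104
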